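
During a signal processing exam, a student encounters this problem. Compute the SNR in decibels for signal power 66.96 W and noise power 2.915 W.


SNR in decibels:
SNR = 10 * log10(Ps / Pn)
    = 10 * log10(66.96 / 2.915)
    = 10 * log10(22.9708)
    = 10 * 1.3612
    = 13.61 dB

13.61 dB


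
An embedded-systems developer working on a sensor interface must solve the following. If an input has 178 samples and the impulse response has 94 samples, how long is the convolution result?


Linear convolution output length:
L = N + M - 1
  = 178 + 94 - 1
  = 271 samples

271


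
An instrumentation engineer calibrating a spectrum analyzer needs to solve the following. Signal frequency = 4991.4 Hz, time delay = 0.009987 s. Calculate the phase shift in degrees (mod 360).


Phase shift from frequency and time delay:
phi = 360 * f * t_delay
    = 360 * 4991.4 * 0.009987
    = 17945.68 degrees
    mod 360 = 305.68 degrees

305.68 degrees


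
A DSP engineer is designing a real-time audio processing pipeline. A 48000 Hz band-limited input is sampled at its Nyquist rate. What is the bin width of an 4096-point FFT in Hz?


Step 1 — Nyquist sampling rate:
fs = 2 * fmax = 2 * 48000 = 96000 Hz

Step 2 — DFT bin spacing:
df = fs / N = 96000 / 4096 = 23.4375 Hz

23.4375 Hz


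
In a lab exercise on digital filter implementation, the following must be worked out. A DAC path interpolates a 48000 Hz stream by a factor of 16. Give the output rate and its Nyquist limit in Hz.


Step 1 — output sample rate after interpolation by L:
fs_out = L * fs_in = 16 * 48000 = 768000 Hz

Step 2 — Nyquist frequency of the output stream:
f_Nyq = fs_out / 2 = 768000 / 2 = 384000.0 Hz

fs_out = 768000 Hz; f_Nyquist = 384000.0 Hz


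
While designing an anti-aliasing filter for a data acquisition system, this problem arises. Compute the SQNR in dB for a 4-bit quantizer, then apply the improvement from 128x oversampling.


Step 1 — baseline SQNR at Nyquist:
SQNR_base = 6.02*N + 1.76
          = 6.02*4 + 1.76
          = 25.84 dB

Step 2 — oversampling processing gain:
G = 10*log10(OSR) = 10*log10(128) = 21.07 dB

Step 3 — total:
SQNR_total = 25.84 + 21.07 = 46.91 dB

Base SQNR = 25.84 dB; oversampled SQNR = 46.91 dB


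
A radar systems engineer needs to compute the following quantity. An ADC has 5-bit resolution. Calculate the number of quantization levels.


Number of quantization levels = 2^N
= 2^5
= 32

32


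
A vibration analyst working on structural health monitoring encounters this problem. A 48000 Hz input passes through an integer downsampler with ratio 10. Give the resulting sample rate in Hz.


Decimation reduces the sample rate:
fs_out = fs_in / M
       = 48000 / 10
       = 4800.0 Hz

4800.0 Hz


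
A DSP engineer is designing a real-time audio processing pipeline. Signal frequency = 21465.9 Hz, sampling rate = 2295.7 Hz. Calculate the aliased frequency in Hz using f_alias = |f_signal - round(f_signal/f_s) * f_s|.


Compute the nearest integer multiple of fs to the signal:
n = round(21465.9 / 2295.7) = 9
f_alias = |21465.9 - 9 * 2295.7|
        = |21465.9 - 20661.3|
        = 804.6 Hz

804.6


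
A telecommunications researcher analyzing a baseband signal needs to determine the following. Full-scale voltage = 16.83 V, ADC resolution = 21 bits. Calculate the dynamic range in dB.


Dynamic range from full-scale to LSB:
V_min = V_max / 2^bits = 16.83 / 2^21
DR = 20 * log10(V_max / V_min)
   = 20 * log10(2^21)
   = 20 * 21 * log10(2)
   = 126.43 dB

126.43 dB


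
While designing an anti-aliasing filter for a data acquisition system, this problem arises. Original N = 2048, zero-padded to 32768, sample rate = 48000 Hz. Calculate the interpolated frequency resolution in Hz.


Frequency resolution after zero-padding:
N_padded = 2048 * 16 = 32768
df = fs / N_padded
   = 48000 / 32768
   = 1.4648 Hz

1.4648 Hz


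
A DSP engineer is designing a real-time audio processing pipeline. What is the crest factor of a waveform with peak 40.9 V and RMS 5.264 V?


Crest factor is the ratio of peak to RMS:
CF = V_peak / V_rms
   = 40.9 / 5.264
   = 7.7698

7.7698


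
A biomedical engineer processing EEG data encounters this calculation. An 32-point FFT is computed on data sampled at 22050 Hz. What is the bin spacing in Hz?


DFT frequency resolution:
df = fs / N
   = 22050 / 32
   = 689.0625 Hz

689.0625 Hz


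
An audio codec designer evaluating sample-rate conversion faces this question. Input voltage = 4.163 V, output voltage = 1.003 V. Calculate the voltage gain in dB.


Voltage gain in dB:
G = 20 * log10(Vout / Vin)
  = 20 * log10(1.003 / 4.163)
  = 20 * log10(0.240932)
  = 20 * -0.618105
  = -12.36 dB

-12.36 dB


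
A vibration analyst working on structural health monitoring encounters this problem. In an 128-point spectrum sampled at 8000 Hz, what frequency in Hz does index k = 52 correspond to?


Frequency of DFT bin k:
f_k = k * fs / N
    = 52 * 8000 / 128
    = 416000 / 128
    = 3250.0 Hz

3250.0 Hz


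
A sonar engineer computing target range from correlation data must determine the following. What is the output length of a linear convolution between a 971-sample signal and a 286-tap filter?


Linear convolution output length:
L = N + M - 1
  = 971 + 286 - 1
  = 1256 samples

1256


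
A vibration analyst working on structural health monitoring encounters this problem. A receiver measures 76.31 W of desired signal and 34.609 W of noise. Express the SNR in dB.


SNR in decibels:
SNR = 10 * log10(Ps / Pn)
    = 10 * log10(76.31 / 34.609)
    = 10 * log10(2.2049)
    = 10 * 0.3434
    = 3.43 dB

3.43 dB


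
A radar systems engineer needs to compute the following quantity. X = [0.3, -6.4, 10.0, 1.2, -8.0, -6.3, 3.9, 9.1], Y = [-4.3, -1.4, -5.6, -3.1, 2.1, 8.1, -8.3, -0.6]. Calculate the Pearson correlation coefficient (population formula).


Pearson correlation coefficient (population):
r = cov(X,Y) / (std(X) * std(Y))
Mean X = 0.475, Mean Y = -1.6375
Cov(X,Y) = -18.935937
Std(X) = 6.542123, Std(Y) = 4.733376
r = -0.6115

-0.6115


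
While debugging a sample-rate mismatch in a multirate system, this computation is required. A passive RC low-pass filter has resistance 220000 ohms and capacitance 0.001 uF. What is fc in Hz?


Cutoff frequency of a first-order RC filter:
fc = 1 / (2 * pi * R * C)
C = 0.001 uF = 1e-09 F
fc = 1 / (2 * pi * 220000 * 1e-09)
   = 1 / 0.0013823007675795
   = 723.43156 Hz

723.43156 Hz


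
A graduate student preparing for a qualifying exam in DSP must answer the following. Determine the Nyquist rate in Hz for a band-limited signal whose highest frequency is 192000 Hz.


The Nyquist rate is twice the maximum frequency component.
fs_min = 2 * fmax
      = 2 * 192000
      = 384000 Hz

384000


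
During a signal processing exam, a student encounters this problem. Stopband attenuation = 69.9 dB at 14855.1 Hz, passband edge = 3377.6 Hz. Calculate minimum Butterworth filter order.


Butterworth filter order formula:
n = log10(10^(A/10) - 1) / (2 * log10(f_stop/f_pass))
10^(69.9/10) - 1 = 9772371.2096
f_stop/f_pass = 14855.1 / 3377.6 = 4.3981
n = 5.4332 -> ceil = 6

6


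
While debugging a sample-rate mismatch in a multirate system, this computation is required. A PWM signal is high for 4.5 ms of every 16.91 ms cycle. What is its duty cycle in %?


Duty cycle as a percentage:
DC = (t_on / T) * 100
   = (4.5 / 16.91) * 100
   = 0.266115 * 100
   = 26.61 %

26.61 %


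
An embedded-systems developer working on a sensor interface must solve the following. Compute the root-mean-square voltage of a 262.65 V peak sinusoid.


RMS voltage for a sinusoidal waveform:
V_rms = V_peak / sqrt(2)
      = 262.65 / 1.414214
      = 185.722 V

185.722 V


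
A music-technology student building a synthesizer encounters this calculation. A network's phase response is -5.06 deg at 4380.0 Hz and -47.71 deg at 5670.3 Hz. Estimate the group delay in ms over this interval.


Group delay from phase difference:
tau = -d(phi)/d(omega)
d(phi) = -42.65 deg = -0.744383 rad
d(omega) = 2*pi*(5670.3 - 4380.0) = 8107.194 rad/s
tau = -(-0.744383) / 8107.194
    = 0.0918 ms

0.0918 ms


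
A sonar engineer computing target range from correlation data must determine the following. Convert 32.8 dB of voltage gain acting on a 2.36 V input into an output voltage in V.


Output voltage from dB gain:
V_out = V_in * 10^(gain_dB / 20)
      = 2.36 * 10^(32.8 / 20)
      = 2.36 * 43.651583
      = 103.0177 V

103.0177 V


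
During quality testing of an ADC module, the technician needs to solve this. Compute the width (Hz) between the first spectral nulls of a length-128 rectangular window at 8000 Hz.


Main lobe width for a rectangular window:
Width = 2 * fs / N
      = 2 * 8000 / 128
      = 16000 / 128
      = 125.0 Hz

125.0 Hz


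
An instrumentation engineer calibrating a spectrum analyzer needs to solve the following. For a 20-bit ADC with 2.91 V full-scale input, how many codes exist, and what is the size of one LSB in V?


Step 1 — number of quantization levels:
L = 2^N = 2^20 = 1048576

Step 2 — LSB step size:
delta = Vfs / L
      = 2.91 / 1048576
      = 2.78e-06 V

Levels = 1048576; step size = 2.78e-06 V


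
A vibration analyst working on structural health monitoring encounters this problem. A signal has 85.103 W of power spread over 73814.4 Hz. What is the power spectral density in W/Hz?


Power spectral density:
PSD = P / BW
    = 85.103 / 73814.4
    = 0.00115293 W/Hz

0.00115293 W/Hz


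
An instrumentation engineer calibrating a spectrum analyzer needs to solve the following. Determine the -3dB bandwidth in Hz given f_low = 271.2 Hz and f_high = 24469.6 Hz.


Bandwidth is the difference of -3dB frequencies:
BW = f_high - f_low
   = 24469.6 - 271.2
   = 24198.4 Hz

24198.4 Hz


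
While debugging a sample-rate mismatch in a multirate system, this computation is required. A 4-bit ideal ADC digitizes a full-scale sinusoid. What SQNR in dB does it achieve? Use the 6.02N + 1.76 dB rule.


Theoretical SNR for a full-scale sinusoid:
SNR = 6.02 * N + 1.76
    = 6.02 * 4 + 1.76
    = 24.08 + 1.76
    = 25.84 dB

25.84 dB


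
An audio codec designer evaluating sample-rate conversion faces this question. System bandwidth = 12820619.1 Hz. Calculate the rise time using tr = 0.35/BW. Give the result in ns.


Rise time from bandwidth relationship:
tr = 0.35 / BW
   = 0.35 / 12820619.1
   = 2.729977369e-08 s
   = 27.2998 ns

27.2998 ns


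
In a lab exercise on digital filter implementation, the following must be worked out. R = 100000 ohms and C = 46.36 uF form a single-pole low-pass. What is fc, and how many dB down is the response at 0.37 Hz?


Step 1 — cutoff frequency:
fc = 1 / (2*pi*R*C)
C = 46.36 uF = 4.636e-05 F
fc = 1 / (2*pi*100000*4.636e-05)
   = 0.0343302 Hz

Step 2 — magnitude at f = 0.37 Hz:
|H(f)| = 1 / sqrt(1 + (f/fc)^2)
f/fc = 0.37 / 0.0343302 = 10.777683
|H| = 1 / sqrt(1 + 116.158451) = 0.0923875
|H|_dB = 20*log10(0.0923875) = -20.69 dB

fc = 0.0343302 Hz; |H(0.37 Hz)| = -20.69 dB


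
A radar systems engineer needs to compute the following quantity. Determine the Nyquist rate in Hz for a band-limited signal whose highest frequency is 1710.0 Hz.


The Nyquist rate is twice the maximum frequency component.
fs_min = 2 * fmax
      = 2 * 1710.0
      = 3420.0 Hz

3420.0


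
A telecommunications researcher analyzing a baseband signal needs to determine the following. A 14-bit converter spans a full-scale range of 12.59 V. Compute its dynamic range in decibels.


Dynamic range from full-scale to LSB:
V_min = V_max / 2^bits = 12.59 / 2^14
DR = 20 * log10(V_max / V_min)
   = 20 * log10(2^14)
   = 20 * 14 * log10(2)
   = 84.29 dB

84.29 dB


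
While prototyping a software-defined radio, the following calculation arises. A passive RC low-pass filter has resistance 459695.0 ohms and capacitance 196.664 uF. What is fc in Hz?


Cutoff frequency of a first-order RC filter:
fc = 1 / (2 * pi * R * C)
C = 196.664 uF = 0.000196664 F
fc = 1 / (2 * pi * 459695.0 * 0.000196664)
   = 1 / 568.03424212718
   = 0.00176 Hz

0.00176 Hz


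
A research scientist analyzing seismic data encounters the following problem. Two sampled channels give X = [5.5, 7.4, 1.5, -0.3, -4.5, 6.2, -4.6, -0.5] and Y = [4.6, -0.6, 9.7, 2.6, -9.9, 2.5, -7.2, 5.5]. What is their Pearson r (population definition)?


Pearson correlation coefficient (population):
r = cov(X,Y) / (std(X) * std(Y))
Mean X = 1.3375, Mean Y = 0.9
Cov(X,Y) = 14.4275
Std(X) = 4.375196, Std(Y) = 6.146544
r = 0.5365

0.5365


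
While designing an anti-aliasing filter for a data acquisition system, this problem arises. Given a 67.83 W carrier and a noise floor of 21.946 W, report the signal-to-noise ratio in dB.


SNR in decibels:
SNR = 10 * log10(Ps / Pn)
    = 10 * log10(67.83 / 21.946)
    = 10 * log10(3.0908)
    = 10 * 0.4901
    = 4.9 dB

4.9 dB


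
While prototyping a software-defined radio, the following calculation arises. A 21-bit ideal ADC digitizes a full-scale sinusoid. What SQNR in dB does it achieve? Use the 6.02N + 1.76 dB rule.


Theoretical SNR for a full-scale sinusoid:
SNR = 6.02 * N + 1.76
    = 6.02 * 21 + 1.76
    = 126.42 + 1.76
    = 128.18 dB

128.18 dB


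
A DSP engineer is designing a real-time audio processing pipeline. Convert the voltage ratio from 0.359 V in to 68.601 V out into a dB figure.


Voltage gain in dB:
G = 20 * log10(Vout / Vin)
  = 20 * log10(68.601 / 0.359)
  = 20 * log10(191.089136)
  = 20 * 2.281236
  = 45.62 dB

45.62 dB


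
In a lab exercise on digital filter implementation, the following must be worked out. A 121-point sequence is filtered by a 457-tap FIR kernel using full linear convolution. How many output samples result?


Linear convolution output length:
L = N + M - 1
  = 121 + 457 - 1
  = 577 samples

577


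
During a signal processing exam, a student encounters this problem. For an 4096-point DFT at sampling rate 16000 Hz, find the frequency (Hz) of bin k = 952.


Frequency of DFT bin k:
f_k = k * fs / N
    = 952 * 16000 / 4096
    = 15232000 / 4096
    = 3718.75 Hz

3718.75 Hz


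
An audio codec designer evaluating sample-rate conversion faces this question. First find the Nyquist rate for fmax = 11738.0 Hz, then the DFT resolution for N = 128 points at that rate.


Step 1 — Nyquist sampling rate:
fs = 2 * fmax = 2 * 11738.0 = 23476.0 Hz

Step 2 — DFT bin spacing:
df = fs / N = 23476.0 / 128 = 183.4062 Hz

183.4062 Hz


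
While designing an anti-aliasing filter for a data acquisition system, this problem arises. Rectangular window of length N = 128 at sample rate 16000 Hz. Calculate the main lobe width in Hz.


Main lobe width for a rectangular window:
Width = 2 * fs / N
      = 2 * 16000 / 128
      = 32000 / 128
      = 250.0 Hz

250.0 Hz


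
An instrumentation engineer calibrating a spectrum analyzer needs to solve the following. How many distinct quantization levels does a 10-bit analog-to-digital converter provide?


Number of quantization levels = 2^N
= 2^10
= 1024

1024


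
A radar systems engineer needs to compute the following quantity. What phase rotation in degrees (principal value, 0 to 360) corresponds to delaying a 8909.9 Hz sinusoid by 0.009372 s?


Phase shift from frequency and time delay:
phi = 360 * f * t_delay
    = 360 * 8909.9 * 0.009372
    = 30061.29 degrees
    mod 360 = 181.29 degrees

181.29 degrees


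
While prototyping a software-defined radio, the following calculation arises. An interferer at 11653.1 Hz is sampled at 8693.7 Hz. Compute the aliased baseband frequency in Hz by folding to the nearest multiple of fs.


Compute the nearest integer multiple of fs to the signal:
n = round(11653.1 / 8693.7) = 1
f_alias = |11653.1 - 1 * 8693.7|
        = |11653.1 - 8693.7|
        = 2959.4 Hz

2959.4


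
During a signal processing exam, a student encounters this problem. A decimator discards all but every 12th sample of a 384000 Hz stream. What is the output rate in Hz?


Decimation reduces the sample rate:
fs_out = fs_in / M
       = 384000 / 12
       = 32000.0 Hz

32000.0 Hz


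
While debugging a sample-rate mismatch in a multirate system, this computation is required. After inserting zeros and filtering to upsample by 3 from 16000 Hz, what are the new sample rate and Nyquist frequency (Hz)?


Step 1 — output sample rate after interpolation by L:
fs_out = L * fs_in = 3 * 16000 = 48000 Hz

Step 2 — Nyquist frequency of the output stream:
f_Nyq = fs_out / 2 = 48000 / 2 = 24000.0 Hz

fs_out = 48000 Hz; f_Nyquist = 24000.0 Hz


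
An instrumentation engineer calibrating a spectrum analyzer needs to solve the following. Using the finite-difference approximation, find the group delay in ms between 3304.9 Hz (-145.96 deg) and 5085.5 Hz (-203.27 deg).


Group delay from phase difference:
tau = -d(phi)/d(omega)
d(phi) = -57.31 deg = -1.000248 rad
d(omega) = 2*pi*(5085.5 - 3304.9) = 11187.8398 rad/s
tau = -(-1.000248) / 11187.8398
    = 0.0894 ms

0.0894 ms


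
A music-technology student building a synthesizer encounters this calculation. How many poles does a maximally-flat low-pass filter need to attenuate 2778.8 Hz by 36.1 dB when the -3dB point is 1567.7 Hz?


Butterworth filter order formula:
n = log10(10^(A/10) - 1) / (2 * log10(f_stop/f_pass))
10^(36.1/10) - 1 = 4072.8028
f_stop/f_pass = 2778.8 / 1567.7 = 1.7725
n = 7.2606 -> ceil = 8

8


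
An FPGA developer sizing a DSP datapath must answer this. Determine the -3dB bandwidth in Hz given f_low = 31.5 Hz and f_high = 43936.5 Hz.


Bandwidth is the difference of -3dB frequencies:
BW = f_high - f_low
   = 43936.5 - 31.5
   = 43905.0 Hz

43905.0 Hz


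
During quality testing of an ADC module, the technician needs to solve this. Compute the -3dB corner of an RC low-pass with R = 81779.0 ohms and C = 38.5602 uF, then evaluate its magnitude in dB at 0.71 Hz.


Step 1 — cutoff frequency:
fc = 1 / (2*pi*R*C)
C = 38.5602 uF = 3.85602e-05 F
fc = 1 / (2*pi*81779.0*3.85602e-05)
   = 0.0504707 Hz

Step 2 — magnitude at f = 0.71 Hz:
|H(f)| = 1 / sqrt(1 + (f/fc)^2)
f/fc = 0.71 / 0.0504707 = 14.067568
|H| = 1 / sqrt(1 + 197.896469) = 0.0709066
|H|_dB = 20*log10(0.0709066) = -22.99 dB

fc = 0.0504707 Hz; |H(0.71 Hz)| = -22.99 dB


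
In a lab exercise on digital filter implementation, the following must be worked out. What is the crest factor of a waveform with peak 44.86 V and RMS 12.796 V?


Crest factor is the ratio of peak to RMS:
CF = V_peak / V_rms
   = 44.86 / 12.796
   = 3.5058

3.5058


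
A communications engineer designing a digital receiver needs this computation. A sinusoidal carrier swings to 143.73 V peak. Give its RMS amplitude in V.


RMS voltage for a sinusoidal waveform:
V_rms = V_peak / sqrt(2)
      = 143.73 / 1.414214
      = 101.632 V

101.632 V


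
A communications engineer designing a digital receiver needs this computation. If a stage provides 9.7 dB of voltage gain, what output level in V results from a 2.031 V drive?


Output voltage from dB gain:
V_out = V_in * 10^(gain_dB / 20)
      = 2.031 * 10^(9.7 / 20)
      = 2.031 * 3.054921
      = 6.2045 V

6.2045 V


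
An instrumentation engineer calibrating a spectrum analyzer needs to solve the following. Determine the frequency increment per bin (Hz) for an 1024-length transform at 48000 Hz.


DFT frequency resolution:
df = fs / N
   = 48000 / 1024
   = 46.875 Hz

46.875 Hz


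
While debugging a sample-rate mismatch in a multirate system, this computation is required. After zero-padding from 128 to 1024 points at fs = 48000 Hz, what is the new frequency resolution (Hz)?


Frequency resolution after zero-padding:
N_padded = 128 * 8 = 1024
df = fs / N_padded
   = 48000 / 1024
   = 46.875 Hz

46.875 Hz


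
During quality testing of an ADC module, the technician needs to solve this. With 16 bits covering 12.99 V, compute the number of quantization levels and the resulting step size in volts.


Step 1 — number of quantization levels:
L = 2^N = 2^16 = 65536

Step 2 — LSB step size:
delta = Vfs / L
      = 12.99 / 65536
      = 0.00019821 V

Levels = 65536; step size = 0.00019821 V


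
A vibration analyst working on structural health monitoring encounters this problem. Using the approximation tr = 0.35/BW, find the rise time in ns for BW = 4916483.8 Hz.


Rise time from bandwidth relationship:
tr = 0.35 / BW
   = 0.35 / 4916483.8
   = 7.118908843e-08 s
   = 71.1891 ns

71.1891 ns


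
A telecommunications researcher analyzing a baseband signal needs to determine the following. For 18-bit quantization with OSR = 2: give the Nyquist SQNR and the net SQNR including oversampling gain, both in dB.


Step 1 — baseline SQNR at Nyquist:
SQNR_base = 6.02*N + 1.76
          = 6.02*18 + 1.76
          = 110.12 dB

Step 2 — oversampling processing gain:
G = 10*log10(OSR) = 10*log10(2) = 3.01 dB

Step 3 — total:
SQNR_total = 110.12 + 3.01 = 113.13 dB

Base SQNR = 110.12 dB; oversampled SQNR = 113.13 dB


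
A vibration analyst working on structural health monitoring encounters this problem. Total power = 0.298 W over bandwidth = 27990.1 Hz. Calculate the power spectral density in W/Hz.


Power spectral density:
PSD = P / BW
    = 0.298 / 27990.1
    = 1.065e-05 W/Hz

1.065e-05 W/Hz


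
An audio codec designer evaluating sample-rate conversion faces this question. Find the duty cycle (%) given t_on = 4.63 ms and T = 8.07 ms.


Duty cycle as a percentage:
DC = (t_on / T) * 100
   = (4.63 / 8.07) * 100
   = 0.57373 * 100
   = 57.37 %

57.37 %


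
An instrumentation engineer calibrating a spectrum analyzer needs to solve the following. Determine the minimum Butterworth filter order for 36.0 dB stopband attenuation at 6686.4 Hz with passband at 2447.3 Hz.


Butterworth filter order formula:
n = log10(10^(A/10) - 1) / (2 * log10(f_stop/f_pass))
10^(36.0/10) - 1 = 3980.0717
f_stop/f_pass = 6686.4 / 2447.3 = 2.7322
n = 4.1235 -> ceil = 5

5


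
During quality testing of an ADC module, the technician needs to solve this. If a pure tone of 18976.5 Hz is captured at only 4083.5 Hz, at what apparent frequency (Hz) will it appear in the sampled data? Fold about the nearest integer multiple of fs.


Compute the nearest integer multiple of fs to the signal:
n = round(18976.5 / 4083.5) = 5
f_alias = |18976.5 - 5 * 4083.5|
        = |18976.5 - 20417.5|
        = 1441.0 Hz

1441.0


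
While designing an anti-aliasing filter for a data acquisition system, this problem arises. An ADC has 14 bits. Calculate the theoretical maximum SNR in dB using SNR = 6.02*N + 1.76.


Theoretical SNR for a full-scale sinusoid:
SNR = 6.02 * N + 1.76
    = 6.02 * 14 + 1.76
    = 84.28 + 1.76
    = 86.04 dB

86.04 dB


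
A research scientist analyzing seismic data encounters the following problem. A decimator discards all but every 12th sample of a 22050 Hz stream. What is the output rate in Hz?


Decimation reduces the sample rate:
fs_out = fs_in / M
       = 22050 / 12
       = 1837.5 Hz

1837.5 Hz


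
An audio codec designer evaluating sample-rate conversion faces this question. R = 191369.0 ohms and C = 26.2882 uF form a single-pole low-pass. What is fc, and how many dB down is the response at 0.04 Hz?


Step 1 — cutoff frequency:
fc = 1 / (2*pi*R*C)
C = 26.2882 uF = 2.62882e-05 F
fc = 1 / (2*pi*191369.0*2.62882e-05)
   = 0.0316364 Hz

Step 2 — magnitude at f = 0.04 Hz:
|H(f)| = 1 / sqrt(1 + (f/fc)^2)
f/fc = 0.04 / 0.0316364 = 1.264366
|H| = 1 / sqrt(1 + 1.598621) = 0.6203382
|H|_dB = 20*log10(0.6203382) = -4.15 dB

fc = 0.0316364 Hz; |H(0.04 Hz)| = -4.15 dB


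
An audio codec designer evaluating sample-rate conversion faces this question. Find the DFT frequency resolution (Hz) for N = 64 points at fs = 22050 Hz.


DFT frequency resolution:
df = fs / N
   = 22050 / 64
   = 344.5312 Hz

344.5312 Hz


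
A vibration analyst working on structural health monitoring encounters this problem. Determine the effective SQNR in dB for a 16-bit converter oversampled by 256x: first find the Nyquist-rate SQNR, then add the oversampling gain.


Step 1 — baseline SQNR at Nyquist:
SQNR_base = 6.02*N + 1.76
          = 6.02*16 + 1.76
          = 98.08 dB

Step 2 — oversampling processing gain:
G = 10*log10(OSR) = 10*log10(256) = 24.08 dB

Step 3 — total:
SQNR_total = 98.08 + 24.08 = 122.16 dB

Base SQNR = 98.08 dB; oversampled SQNR = 122.16 dB


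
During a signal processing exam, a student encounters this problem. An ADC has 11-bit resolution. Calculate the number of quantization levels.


Number of quantization levels = 2^N
= 2^11
= 2048

2048


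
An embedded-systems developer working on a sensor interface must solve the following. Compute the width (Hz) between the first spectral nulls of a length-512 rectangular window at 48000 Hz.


Main lobe width for a rectangular window:
Width = 2 * fs / N
      = 2 * 48000 / 512
      = 96000 / 512
      = 187.5 Hz

187.5 Hz


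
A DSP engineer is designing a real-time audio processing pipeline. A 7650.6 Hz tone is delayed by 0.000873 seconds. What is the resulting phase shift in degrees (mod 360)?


Phase shift from frequency and time delay:
phi = 360 * f * t_delay
    = 360 * 7650.6 * 0.000873
    = 2404.43 degrees
    mod 360 = 244.43 degrees

244.43 degrees


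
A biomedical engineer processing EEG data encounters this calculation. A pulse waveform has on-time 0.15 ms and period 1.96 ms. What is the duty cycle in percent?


Duty cycle as a percentage:
DC = (t_on / T) * 100
   = (0.15 / 1.96) * 100
   = 0.076531 * 100
   = 7.65 %

7.65 %


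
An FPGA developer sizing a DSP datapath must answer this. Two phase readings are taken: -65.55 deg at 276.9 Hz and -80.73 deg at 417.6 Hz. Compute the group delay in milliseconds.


Group delay from phase difference:
tau = -d(phi)/d(omega)
d(phi) = -15.18 deg = -0.264941 rad
d(omega) = 2*pi*(417.6 - 276.9) = 884.0442 rad/s
tau = -(-0.264941) / 884.0442
    = 0.2997 ms

0.2997 ms


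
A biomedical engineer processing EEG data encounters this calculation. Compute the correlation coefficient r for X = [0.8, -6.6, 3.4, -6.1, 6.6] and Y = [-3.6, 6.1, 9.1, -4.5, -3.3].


Pearson correlation coefficient (population):
r = cov(X,Y) / (std(X) * std(Y))
Mean X = -0.38, Mean Y = 0.76
Cov(X,Y) = -1.0172
Std(X) = 5.211679, Std(Y) = 5.678591
r = -0.0344

-0.0344


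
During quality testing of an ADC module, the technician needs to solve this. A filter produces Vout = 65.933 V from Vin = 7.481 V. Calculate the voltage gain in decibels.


Voltage gain in dB:
G = 20 * log10(Vout / Vin)
  = 20 * log10(65.933 / 7.481)
  = 20 * log10(8.813394)
  = 20 * 0.945143
  = 18.9 dB

18.9 dB


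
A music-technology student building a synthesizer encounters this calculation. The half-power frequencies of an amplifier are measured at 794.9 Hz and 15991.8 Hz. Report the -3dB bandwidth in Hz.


Bandwidth is the difference of -3dB frequencies:
BW = f_high - f_low
   = 15991.8 - 794.9
   = 15196.9 Hz

15196.9 Hz


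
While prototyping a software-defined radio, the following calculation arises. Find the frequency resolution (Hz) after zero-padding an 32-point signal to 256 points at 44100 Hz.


Frequency resolution after zero-padding:
N_padded = 32 * 8 = 256
df = fs / N_padded
   = 44100 / 256
   = 172.2656 Hz

172.2656 Hz


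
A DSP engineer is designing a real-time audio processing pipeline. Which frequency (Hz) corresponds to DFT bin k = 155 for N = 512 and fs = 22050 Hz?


Frequency of DFT bin k:
f_k = k * fs / N
    = 155 * 22050 / 512
    = 3417750 / 512
    = 6675.293 Hz

6675.293 Hz


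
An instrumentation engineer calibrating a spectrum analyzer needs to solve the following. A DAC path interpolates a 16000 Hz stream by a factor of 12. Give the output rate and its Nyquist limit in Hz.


Step 1 — output sample rate after interpolation by L:
fs_out = L * fs_in = 12 * 16000 = 192000 Hz

Step 2 — Nyquist frequency of the output stream:
f_Nyq = fs_out / 2 = 192000 / 2 = 96000.0 Hz

fs_out = 192000 Hz; f_Nyquist = 96000.0 Hz


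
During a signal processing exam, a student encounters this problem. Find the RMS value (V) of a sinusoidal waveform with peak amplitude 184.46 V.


RMS voltage for a sinusoidal waveform:
V_rms = V_peak / sqrt(2)
      = 184.46 / 1.414214
      = 130.433 V

130.433 V


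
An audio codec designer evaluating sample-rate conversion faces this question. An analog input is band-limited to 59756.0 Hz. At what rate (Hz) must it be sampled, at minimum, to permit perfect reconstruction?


The Nyquist rate is twice the maximum frequency component.
fs_min = 2 * fmax
      = 2 * 59756.0
      = 119512.0 Hz

119512.0


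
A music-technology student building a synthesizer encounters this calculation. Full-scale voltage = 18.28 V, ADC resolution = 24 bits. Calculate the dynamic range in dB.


Dynamic range from full-scale to LSB:
V_min = V_max / 2^bits = 18.28 / 2^24
DR = 20 * log10(V_max / V_min)
   = 20 * log10(2^24)
   = 20 * 24 * log10(2)
   = 144.49 dB

144.49 dB


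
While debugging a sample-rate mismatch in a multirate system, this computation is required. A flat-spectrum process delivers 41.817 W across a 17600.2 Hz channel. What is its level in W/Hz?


Power spectral density:
PSD = P / BW
    = 41.817 / 17600.2
    = 0.00237594 W/Hz

0.00237594 W/Hz


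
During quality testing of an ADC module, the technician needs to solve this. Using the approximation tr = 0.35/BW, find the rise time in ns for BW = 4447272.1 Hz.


Rise time from bandwidth relationship:
tr = 0.35 / BW
   = 0.35 / 4447272.1
   = 7.869992933e-08 s
   = 78.6999 ns

78.6999 ns


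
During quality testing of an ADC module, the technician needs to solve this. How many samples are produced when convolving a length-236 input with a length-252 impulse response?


Linear convolution output length:
L = N + M - 1
  = 236 + 252 - 1
  = 487 samples

487


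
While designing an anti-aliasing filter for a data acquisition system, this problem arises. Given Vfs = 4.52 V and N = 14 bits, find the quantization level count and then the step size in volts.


Step 1 — number of quantization levels:
L = 2^N = 2^14 = 16384

Step 2 — LSB step size:
delta = Vfs / L
      = 4.52 / 16384
      = 0.00027588 V

Levels = 16384; step size = 0.00027588 V


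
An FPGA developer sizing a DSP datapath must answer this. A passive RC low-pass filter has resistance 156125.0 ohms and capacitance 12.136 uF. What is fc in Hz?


Cutoff frequency of a first-order RC filter:
fc = 1 / (2 * pi * R * C)
C = 12.136 uF = 1.2136e-05 F
fc = 1 / (2 * pi * 156125.0 * 1.2136e-05)
   = 1 / 11.904958546628
   = 0.083999 Hz

0.083999 Hz


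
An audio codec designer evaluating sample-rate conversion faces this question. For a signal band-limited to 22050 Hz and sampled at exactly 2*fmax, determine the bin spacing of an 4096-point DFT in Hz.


Step 1 — Nyquist sampling rate:
fs = 2 * fmax = 2 * 22050 = 44100 Hz

Step 2 — DFT bin spacing:
df = fs / N = 44100 / 4096 = 10.7666 Hz

10.7666 Hz


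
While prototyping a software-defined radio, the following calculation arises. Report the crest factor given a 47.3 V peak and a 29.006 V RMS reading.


Crest factor is the ratio of peak to RMS:
CF = V_peak / V_rms
   = 47.3 / 29.006
   = 1.6307

1.6307


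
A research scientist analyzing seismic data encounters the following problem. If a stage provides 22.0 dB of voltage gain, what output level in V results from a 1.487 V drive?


Output voltage from dB gain:
V_out = V_in * 10^(gain_dB / 20)
      = 1.487 * 10^(22.0 / 20)
      = 1.487 * 12.589254
      = 18.7202 V

18.7202 V


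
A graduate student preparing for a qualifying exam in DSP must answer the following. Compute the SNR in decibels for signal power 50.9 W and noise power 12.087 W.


SNR in decibels:
SNR = 10 * log10(Ps / Pn)
    = 10 * log10(50.9 / 12.087)
    = 10 * log10(4.2111)
    = 10 * 0.6244
    = 6.24 dB

6.24 dB


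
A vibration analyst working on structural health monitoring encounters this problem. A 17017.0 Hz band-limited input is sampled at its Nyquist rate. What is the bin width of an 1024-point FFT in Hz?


Step 1 — Nyquist sampling rate:
fs = 2 * fmax = 2 * 17017.0 = 34034.0 Hz

Step 2 — DFT bin spacing:
df = fs / N = 34034.0 / 1024 = 33.2363 Hz

33.2363 Hz


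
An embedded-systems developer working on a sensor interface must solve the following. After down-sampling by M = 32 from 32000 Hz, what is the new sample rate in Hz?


Decimation reduces the sample rate:
fs_out = fs_in / M
       = 32000 / 32
       = 1000.0 Hz

1000.0 Hz


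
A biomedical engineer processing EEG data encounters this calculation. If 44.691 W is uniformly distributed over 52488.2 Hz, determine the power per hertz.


Power spectral density:
PSD = P / BW
    = 44.691 / 52488.2
    = 0.00085145 W/Hz

0.00085145 W/Hz


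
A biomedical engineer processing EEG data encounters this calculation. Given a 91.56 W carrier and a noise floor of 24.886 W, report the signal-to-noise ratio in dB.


SNR in decibels:
SNR = 10 * log10(Ps / Pn)
    = 10 * log10(91.56 / 24.886)
    = 10 * log10(3.6792)
    = 10 * 0.5658
    = 5.66 dB

5.66 dB


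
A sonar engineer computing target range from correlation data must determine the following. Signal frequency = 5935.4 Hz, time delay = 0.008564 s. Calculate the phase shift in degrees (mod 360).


Phase shift from frequency and time delay:
phi = 360 * f * t_delay
    = 360 * 5935.4 * 0.008564
    = 18299.08 degrees
    mod 360 = 299.08 degrees

299.08 degrees


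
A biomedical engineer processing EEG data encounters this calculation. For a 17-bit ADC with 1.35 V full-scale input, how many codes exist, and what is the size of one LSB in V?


Step 1 — number of quantization levels:
L = 2^N = 2^17 = 131072

Step 2 — LSB step size:
delta = Vfs / L
      = 1.35 / 131072
      = 1.03e-05 V

Levels = 131072; step size = 1.03e-05 V


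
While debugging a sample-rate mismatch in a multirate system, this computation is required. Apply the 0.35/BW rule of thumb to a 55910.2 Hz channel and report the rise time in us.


Rise time from bandwidth relationship:
tr = 0.35 / BW
   = 0.35 / 55910.2
   = 6.260038419e-06 s
   = 6.26 us

6.26 us


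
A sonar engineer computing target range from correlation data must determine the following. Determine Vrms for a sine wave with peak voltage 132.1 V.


RMS voltage for a sinusoidal waveform:
V_rms = V_peak / sqrt(2)
      = 132.1 / 1.414214
      = 93.409 V

93.409 V


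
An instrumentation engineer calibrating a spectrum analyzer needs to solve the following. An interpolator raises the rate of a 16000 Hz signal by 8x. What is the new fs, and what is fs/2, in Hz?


Step 1 — output sample rate after interpolation by L:
fs_out = L * fs_in = 8 * 16000 = 128000 Hz

Step 2 — Nyquist frequency of the output stream:
f_Nyq = fs_out / 2 = 128000 / 2 = 64000.0 Hz

fs_out = 128000 Hz; f_Nyquist = 64000.0 Hz


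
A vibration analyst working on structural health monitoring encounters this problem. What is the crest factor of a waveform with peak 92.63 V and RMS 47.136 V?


Crest factor is the ratio of peak to RMS:
CF = V_peak / V_rms
   = 92.63 / 47.136
   = 1.9652

1.9652


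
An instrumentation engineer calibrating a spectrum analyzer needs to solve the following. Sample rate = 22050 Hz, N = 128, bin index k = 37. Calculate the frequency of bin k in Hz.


Frequency of DFT bin k:
f_k = k * fs / N
    = 37 * 22050 / 128
    = 815850 / 128
    = 6373.828 Hz

6373.828 Hz


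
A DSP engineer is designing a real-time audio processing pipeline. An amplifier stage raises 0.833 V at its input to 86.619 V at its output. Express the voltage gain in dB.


Voltage gain in dB:
G = 20 * log10(Vout / Vin)
  = 20 * log10(86.619 / 0.833)
  = 20 * log10(103.984394)
  = 20 * 2.016968
  = 40.34 dB

40.34 dB


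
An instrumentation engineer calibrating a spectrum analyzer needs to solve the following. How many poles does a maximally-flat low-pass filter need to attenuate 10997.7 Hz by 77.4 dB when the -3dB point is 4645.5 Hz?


Butterworth filter order formula:
n = log10(10^(A/10) - 1) / (2 * log10(f_stop/f_pass))
10^(77.4/10) - 1 = 54954086.3858
f_stop/f_pass = 10997.7 / 4645.5 = 2.3674
n = 10.3401 -> ceil = 11

11


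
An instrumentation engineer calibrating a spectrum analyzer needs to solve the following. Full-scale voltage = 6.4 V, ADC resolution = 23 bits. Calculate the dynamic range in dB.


Dynamic range from full-scale to LSB:
V_min = V_max / 2^bits = 6.4 / 2^23
DR = 20 * log10(V_max / V_min)
   = 20 * log10(2^23)
   = 20 * 23 * log10(2)
   = 138.47 dB

138.47 dB


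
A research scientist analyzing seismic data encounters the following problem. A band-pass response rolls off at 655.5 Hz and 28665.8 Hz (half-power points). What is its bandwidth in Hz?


Bandwidth is the difference of -3dB frequencies:
BW = f_high - f_low
   = 28665.8 - 655.5
   = 28010.3 Hz

28010.3 Hz


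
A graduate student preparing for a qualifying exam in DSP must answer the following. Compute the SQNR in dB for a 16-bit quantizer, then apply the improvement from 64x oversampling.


Step 1 — baseline SQNR at Nyquist:
SQNR_base = 6.02*N + 1.76
          = 6.02*16 + 1.76
          = 98.08 dB

Step 2 — oversampling processing gain:
G = 10*log10(OSR) = 10*log10(64) = 18.06 dB

Step 3 — total:
SQNR_total = 98.08 + 18.06 = 116.14 dB

Base SQNR = 98.08 dB; oversampled SQNR = 116.14 dB


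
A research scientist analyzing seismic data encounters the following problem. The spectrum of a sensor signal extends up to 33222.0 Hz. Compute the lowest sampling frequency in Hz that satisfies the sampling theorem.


The Nyquist rate is twice the maximum frequency component.
fs_min = 2 * fmax
      = 2 * 33222.0
      = 66444.0 Hz

66444.0


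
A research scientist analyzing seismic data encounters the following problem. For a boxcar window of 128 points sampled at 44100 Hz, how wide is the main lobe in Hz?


Main lobe width for a rectangular window:
Width = 2 * fs / N
      = 2 * 44100 / 128
      = 88200 / 128
      = 689.062 Hz

689.062 Hz


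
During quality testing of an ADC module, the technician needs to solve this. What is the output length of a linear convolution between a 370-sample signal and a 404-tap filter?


Linear convolution output length:
L = N + M - 1
  = 370 + 404 - 1
  = 773 samples

773


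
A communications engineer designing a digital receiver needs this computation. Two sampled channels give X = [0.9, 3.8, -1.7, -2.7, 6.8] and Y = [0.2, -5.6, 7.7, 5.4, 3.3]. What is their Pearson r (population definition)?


Pearson correlation coefficient (population):
r = cov(X,Y) / (std(X) * std(Y))
Mean X = 1.42, Mean Y = 2.2
Cov(X,Y) = -8.39
Std(X) = 3.509644, Std(Y) = 4.616059
r = -0.5179

-0.5179


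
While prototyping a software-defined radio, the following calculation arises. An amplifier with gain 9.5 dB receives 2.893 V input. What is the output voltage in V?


Output voltage from dB gain:
V_out = V_in * 10^(gain_dB / 20)
      = 2.893 * 10^(9.5 / 20)
      = 2.893 * 2.985383
      = 8.6367 V

8.6367 V


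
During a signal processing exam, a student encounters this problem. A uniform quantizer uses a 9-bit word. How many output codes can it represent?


Number of quantization levels = 2^N
= 2^9
= 512

512


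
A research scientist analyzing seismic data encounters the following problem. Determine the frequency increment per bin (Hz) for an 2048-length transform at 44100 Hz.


DFT frequency resolution:
df = fs / N
   = 44100 / 2048
   = 21.5332 Hz

21.5332 Hz


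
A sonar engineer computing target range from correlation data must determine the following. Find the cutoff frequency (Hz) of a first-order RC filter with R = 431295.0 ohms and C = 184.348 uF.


Cutoff frequency of a first-order RC filter:
fc = 1 / (2 * pi * R * C)
C = 184.348 uF = 0.000184348 F
fc = 1 / (2 * pi * 431295.0 * 0.000184348)
   = 1 / 499.5658263287
   = 0.002002 Hz

0.002002 Hz
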